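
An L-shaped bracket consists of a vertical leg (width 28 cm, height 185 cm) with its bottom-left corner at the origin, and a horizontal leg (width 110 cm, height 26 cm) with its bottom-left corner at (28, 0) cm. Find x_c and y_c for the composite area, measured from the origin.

Part | A | x̄ᵢ | ȳᵢ | A·x̄ᵢ | A·ȳᵢ
vertical leg | 5180.00 | 14.00 | 92.50 | 72520.00 | 479150.00
horizontal leg | 2860.00 | 83.00 | 13.00 | 237380.00 | 37180.00
Σ | 8040.00 |  |  | 309900.00 | 516330.00
x_c = 309900.00 / 8040.00 = 38.54 cm
y_c = 516330.00 / 8040.00 = 64.22 cm

x_c = 38.54 cm, y_c = 64.22 cm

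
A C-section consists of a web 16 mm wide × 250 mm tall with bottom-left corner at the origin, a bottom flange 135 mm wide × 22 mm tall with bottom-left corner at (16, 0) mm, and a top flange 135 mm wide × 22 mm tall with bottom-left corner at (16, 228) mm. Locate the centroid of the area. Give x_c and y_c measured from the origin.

Part | A | x̄ᵢ | ȳᵢ | A·x̄ᵢ | A·ȳᵢ
web | 4000.00 | 8.00 | 125.00 | 32000.00 | 500000.00
bottom flange | 2970.00 | 83.50 | 11.00 | 247995.00 | 32670.00
top flange | 2970.00 | 83.50 | 239.00 | 247995.00 | 709830.00
Σ | 9940.00 |  |  | 527990.00 | 1242500.00
x_c = 527990.00 / 9940.00 = 53.12 mm
y_c = 1242500.00 / 9940.00 = 125.00 mm

x_c = 53.12 mm, y_c = 125.00 mm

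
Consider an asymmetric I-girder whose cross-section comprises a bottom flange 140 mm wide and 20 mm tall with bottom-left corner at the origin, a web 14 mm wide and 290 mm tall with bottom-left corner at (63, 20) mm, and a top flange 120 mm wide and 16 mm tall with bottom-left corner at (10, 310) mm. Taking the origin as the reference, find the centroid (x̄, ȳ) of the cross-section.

Part | A | x̄ᵢ | ȳᵢ | A·x̄ᵢ | A·ȳᵢ
bottom flange | 2800.00 | 70.00 | 10.00 | 196000.00 | 28000.00
web | 4060.00 | 70.00 | 165.00 | 284200.00 | 669900.00
top flange | 1920.00 | 70.00 | 318.00 | 134400.00 | 610560.00
Σ | 8780.00 |  |  | 614600.00 | 1308460.00
x̄ = 614600.00 / 8780.00 = 70.00 mm
ȳ = 1308460.00 / 8780.00 = 149.03 mm

x̄ = 70.00 mm, ȳ = 149.03 mm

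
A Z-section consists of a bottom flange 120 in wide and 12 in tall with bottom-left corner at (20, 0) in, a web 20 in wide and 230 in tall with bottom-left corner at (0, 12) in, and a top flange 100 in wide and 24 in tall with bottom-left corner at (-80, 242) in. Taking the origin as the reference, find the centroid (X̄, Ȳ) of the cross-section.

X̄ = 10.57 in, Ȳ = 142.47 in

Part | A | x̄ᵢ | ȳᵢ | A·x̄ᵢ | A·ȳᵢ
bottom flange | 1440.00 | 80.00 | 6.00 | 115200.00 | 8640.00
web | 4600.00 | 10.00 | 127.00 | 46000.00 | 584200.00
top flange | 2400.00 | -30.00 | 254.00 | -72000.00 | 609600.00
Σ | 8440.00 |  |  | 89200.00 | 1202440.00
X̄ = 89200.00 / 8440.00 = 10.57 in
Ȳ = 1202440.00 / 8440.00 = 142.47 in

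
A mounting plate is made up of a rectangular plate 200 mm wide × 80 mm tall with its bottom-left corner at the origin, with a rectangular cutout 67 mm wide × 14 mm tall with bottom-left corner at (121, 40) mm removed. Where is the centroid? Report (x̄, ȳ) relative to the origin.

x̄ = 96.61 mm, ȳ = 39.56 mm

Part | A | x̄ᵢ | ȳᵢ | A·x̄ᵢ | A·ȳᵢ
plate | 16000.00 | 100.00 | 40.00 | 1600000.00 | 640000.00
hole | -938.00 | 154.50 | 47.00 | -144921.00 | -44086.00
Σ | 15062.00 |  |  | 1455079.00 | 595914.00
x̄ = 1455079.00 / 15062.00 = 96.61 mm
ȳ = 595914.00 / 15062.00 = 39.56 mm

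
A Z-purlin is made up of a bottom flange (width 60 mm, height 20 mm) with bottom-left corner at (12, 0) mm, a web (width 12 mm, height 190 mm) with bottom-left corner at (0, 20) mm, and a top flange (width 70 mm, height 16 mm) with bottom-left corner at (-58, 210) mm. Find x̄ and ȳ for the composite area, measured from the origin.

x̄ = 8.33 mm, ȳ = 112.69 mm

Part | A | x̄ᵢ | ȳᵢ | A·x̄ᵢ | A·ȳᵢ
bottom flange | 1200.00 | 42.00 | 10.00 | 50400.00 | 12000.00
web | 2280.00 | 6.00 | 115.00 | 13680.00 | 262200.00
top flange | 1120.00 | -23.00 | 218.00 | -25760.00 | 244160.00
Σ | 4600.00 |  |  | 38320.00 | 518360.00
x̄ = 38320.00 / 4600.00 = 8.33 mm
ȳ = 518360.00 / 4600.00 = 112.69 mm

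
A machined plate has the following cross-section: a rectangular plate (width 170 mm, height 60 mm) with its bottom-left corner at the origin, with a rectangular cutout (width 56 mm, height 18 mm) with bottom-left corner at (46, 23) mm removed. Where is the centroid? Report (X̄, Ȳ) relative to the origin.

plate: A = 170 × 60 = 10200.00, centroid at (85.00, 30.00).
hole: A = −(56 × 18) = -1008.00, centroid at (74.00, 32.00).
ΣA = 9192.00 mm², ΣAX̄ = 792408.00 mm³, ΣAȲ = 273744.00 mm³.
X̄ = 792408.00/9192.00 = 86.21 mm; Ȳ = 273744.00/9192.00 = 29.78 mm.

X̄ = 86.21 mm, Ȳ = 29.78 mm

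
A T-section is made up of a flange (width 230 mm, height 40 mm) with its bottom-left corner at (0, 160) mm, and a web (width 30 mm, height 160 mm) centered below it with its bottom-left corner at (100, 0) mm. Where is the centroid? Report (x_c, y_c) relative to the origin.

x_c = 115.00 mm, y_c = 145.71 mm

web: A = 30 × 160 = 4800.00, centroid at (115.00, 80.00).
flange: A = 230 × 40 = 9200.00, centroid at (115.00, 180.00).
ΣA = 14000.00 mm², ΣAx_c = 1610000.00 mm³, ΣAy_c = 2040000.00 mm³.
x_c = 1610000.00/14000.00 = 115.00 mm; y_c = 2040000.00/14000.00 = 145.71 mm.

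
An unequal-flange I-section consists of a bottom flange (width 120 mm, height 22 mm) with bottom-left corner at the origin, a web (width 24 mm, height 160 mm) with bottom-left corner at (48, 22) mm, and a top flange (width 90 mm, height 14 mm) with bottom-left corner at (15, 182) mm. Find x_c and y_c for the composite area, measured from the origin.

bottom flange: A = 120 × 22 = 2640.00, centroid at (60.00, 11.00).
web: A = 24 × 160 = 3840.00, centroid at (60.00, 102.00).
top flange: A = 90 × 14 = 1260.00, centroid at (60.00, 189.00).
ΣA = 7740.00 mm², ΣAx_c = 464400.00 mm³, ΣAy_c = 658860.00 mm³.
x_c = 464400.00/7740.00 = 60.00 mm; y_c = 658860.00/7740.00 = 85.12 mm.

x_c = 60.00 mm, y_c = 85.12 mm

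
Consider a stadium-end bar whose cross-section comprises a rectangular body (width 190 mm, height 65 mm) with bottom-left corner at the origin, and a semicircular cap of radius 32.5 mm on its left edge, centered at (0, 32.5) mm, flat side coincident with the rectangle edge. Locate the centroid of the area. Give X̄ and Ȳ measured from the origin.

rectangular body: A = 190 × 65 = 12350.00, centroid at (95.00, 32.50).
semicircular end: A = ½π·32.5² = 1659.15, centroid at (-13.79, 32.50).
ΣA = 14009.15 mm², ΣAX̄ = 1150364.58 mm³, ΣAȲ = 455297.49 mm³.
X̄ = 1150364.58/14009.15 = 82.12 mm; Ȳ = 455297.49/14009.15 = 32.50 mm.

X̄ = 82.12 mm, Ȳ = 32.50 mm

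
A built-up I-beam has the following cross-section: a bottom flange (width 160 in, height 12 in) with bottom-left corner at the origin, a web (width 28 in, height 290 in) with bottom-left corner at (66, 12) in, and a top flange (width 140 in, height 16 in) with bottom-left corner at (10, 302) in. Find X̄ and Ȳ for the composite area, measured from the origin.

bottom flange: A = 160 × 12 = 1920.00, centroid at (80.00, 6.00).
web: A = 28 × 290 = 8120.00, centroid at (80.00, 157.00).
top flange: A = 140 × 16 = 2240.00, centroid at (80.00, 310.00).
ΣA = 12280.00 in²
ΣAX̄ = (1920.00)(80.00) + (8120.00)(80.00) + (2240.00)(80.00) = 982400.00 in³
ΣAȲ = (1920.00)(6.00) + (8120.00)(157.00) + (2240.00)(310.00) = 1980760.00 in³
X̄ = 982400.00 / 12280.00 = 80.00 in
Ȳ = 1980760.00 / 12280.00 = 161.30 in

X̄ = 80.00 in, Ȳ = 161.30 in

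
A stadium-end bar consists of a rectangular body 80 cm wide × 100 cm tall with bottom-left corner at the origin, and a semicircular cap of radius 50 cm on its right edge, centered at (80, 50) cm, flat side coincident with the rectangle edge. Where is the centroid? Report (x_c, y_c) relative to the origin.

rectangular body: A = 80 × 100 = 8000.00, centroid at (40.00, 50.00).
semicircular end: A = ½π·50² = 3926.99, centroid at (101.22, 50.00).
ΣA = 11926.99 cm², ΣAx_c = 717492.60 cm³, ΣAy_c = 596349.54 cm³.
x_c = 717492.60/11926.99 = 60.16 cm; y_c = 596349.54/11926.99 = 50.00 cm.

x_c = 60.16 cm, y_c = 50.00 cm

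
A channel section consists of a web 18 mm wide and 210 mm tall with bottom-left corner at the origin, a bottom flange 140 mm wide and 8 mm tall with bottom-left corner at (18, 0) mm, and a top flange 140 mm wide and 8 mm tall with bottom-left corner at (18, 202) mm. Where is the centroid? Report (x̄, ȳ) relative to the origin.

Part | A | x̄ᵢ | ȳᵢ | A·x̄ᵢ | A·ȳᵢ
web | 3780.00 | 9.00 | 105.00 | 34020.00 | 396900.00
bottom flange | 1120.00 | 88.00 | 4.00 | 98560.00 | 4480.00
top flange | 1120.00 | 88.00 | 206.00 | 98560.00 | 230720.00
Σ | 6020.00 |  |  | 231140.00 | 632100.00
x̄ = 231140.00 / 6020.00 = 38.40 mm
ȳ = 632100.00 / 6020.00 = 105.00 mm

x̄ = 38.40 mm, ȳ = 105.00 mm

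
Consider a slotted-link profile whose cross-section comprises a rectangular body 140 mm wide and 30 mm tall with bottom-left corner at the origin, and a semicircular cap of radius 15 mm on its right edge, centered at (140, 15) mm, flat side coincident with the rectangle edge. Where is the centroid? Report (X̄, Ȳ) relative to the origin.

rectangular body: A = 140 × 30 = 4200.00, centroid at (70.00, 15.00).
semicircular end: A = ½π·15² = 353.43, centroid at (146.37, 15.00).
ΣA = 4553.43 mm², ΣAX̄ = 345730.08 mm³, ΣAȲ = 68301.44 mm³.
X̄ = 345730.08/4553.43 = 75.93 mm; Ȳ = 68301.44/4553.43 = 15.00 mm.

X̄ = 75.93 mm, Ȳ = 15.00 mm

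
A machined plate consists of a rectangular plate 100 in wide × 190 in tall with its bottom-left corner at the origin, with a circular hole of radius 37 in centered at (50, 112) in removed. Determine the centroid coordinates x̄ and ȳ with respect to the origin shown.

x̄ = 50.00 in, ȳ = 90.03 in

Part | A | x̄ᵢ | ȳᵢ | A·x̄ᵢ | A·ȳᵢ
plate | 19000.00 | 50.00 | 95.00 | 950000.00 | 1805000.00
hole | -4300.84 | 50.00 | 112.00 | -215042.02 | -481694.12
Σ | 14699.16 |  |  | 734957.98 | 1323305.88
x̄ = 734957.98 / 14699.16 = 50.00 in
ȳ = 1323305.88 / 14699.16 = 90.03 in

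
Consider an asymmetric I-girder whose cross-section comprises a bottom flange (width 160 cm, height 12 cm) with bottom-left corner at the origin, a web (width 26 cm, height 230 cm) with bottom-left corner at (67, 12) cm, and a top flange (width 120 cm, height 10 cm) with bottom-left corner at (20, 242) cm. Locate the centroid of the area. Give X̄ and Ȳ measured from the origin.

X̄ = 80.00 cm, Ȳ = 117.29 cm

Part | A | x̄ᵢ | ȳᵢ | A·x̄ᵢ | A·ȳᵢ
bottom flange | 1920.00 | 80.00 | 6.00 | 153600.00 | 11520.00
web | 5980.00 | 80.00 | 127.00 | 478400.00 | 759460.00
top flange | 1200.00 | 80.00 | 247.00 | 96000.00 | 296400.00
Σ | 9100.00 |  |  | 728000.00 | 1067380.00
X̄ = 728000.00 / 9100.00 = 80.00 cm
Ȳ = 1067380.00 / 9100.00 = 117.29 cm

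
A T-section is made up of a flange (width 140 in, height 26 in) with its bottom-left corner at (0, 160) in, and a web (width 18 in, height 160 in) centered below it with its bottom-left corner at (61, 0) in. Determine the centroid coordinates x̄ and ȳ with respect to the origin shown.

web: A = 18 × 160 = 2880.00, centroid at (70.00, 80.00).
flange: A = 140 × 26 = 3640.00, centroid at (70.00, 173.00).
ΣA = 6520.00 in², ΣAx̄ = 456400.00 in³, ΣAȳ = 860120.00 in³.
x̄ = 456400.00/6520.00 = 70.00 in; ȳ = 860120.00/6520.00 = 131.92 in.

x̄ = 70.00 in, ȳ = 131.92 in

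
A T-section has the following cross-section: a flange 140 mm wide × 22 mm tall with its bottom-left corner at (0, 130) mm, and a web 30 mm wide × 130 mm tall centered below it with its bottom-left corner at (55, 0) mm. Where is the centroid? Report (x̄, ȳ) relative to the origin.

web: A = 30 × 130 = 3900.00, centroid at (70.00, 65.00).
flange: A = 140 × 22 = 3080.00, centroid at (70.00, 141.00).
ΣA = 6980.00 mm², ΣAx̄ = 488600.00 mm³, ΣAȳ = 687780.00 mm³.
x̄ = 488600.00/6980.00 = 70.00 mm; ȳ = 687780.00/6980.00 = 98.54 mm.

x̄ = 70.00 mm, ȳ = 98.54 mm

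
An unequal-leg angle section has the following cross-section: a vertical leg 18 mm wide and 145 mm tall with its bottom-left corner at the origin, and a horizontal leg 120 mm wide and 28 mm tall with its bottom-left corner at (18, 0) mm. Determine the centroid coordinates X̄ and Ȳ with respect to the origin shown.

X̄ = 47.83 mm, Ȳ = 39.58 mm

Part | A | x̄ᵢ | ȳᵢ | A·x̄ᵢ | A·ȳᵢ
vertical leg | 2610.00 | 9.00 | 72.50 | 23490.00 | 189225.00
horizontal leg | 3360.00 | 78.00 | 14.00 | 262080.00 | 47040.00
Σ | 5970.00 |  |  | 285570.00 | 236265.00
X̄ = 285570.00 / 5970.00 = 47.83 mm
Ȳ = 236265.00 / 5970.00 = 39.58 mm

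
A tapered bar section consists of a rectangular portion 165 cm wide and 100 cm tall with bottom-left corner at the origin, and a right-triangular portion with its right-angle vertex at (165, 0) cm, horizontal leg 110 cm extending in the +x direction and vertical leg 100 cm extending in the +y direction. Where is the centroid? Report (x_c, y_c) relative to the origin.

rectangular portion: A = 165 × 100 = 16500.00, centroid at (82.50, 50.00).
triangular portion: A = ½·110·100 = 5500.00, centroid at (201.67, 33.33).
ΣA = 22000.00 cm²
ΣAx_c = (16500.00)(82.50) + (5500.00)(201.67) = 2470416.67 cm³
ΣAy_c = (16500.00)(50.00) + (5500.00)(33.33) = 1008333.33 cm³
x_c = 2470416.67 / 22000.00 = 112.29 cm
y_c = 1008333.33 / 22000.00 = 45.83 cm

x_c = 112.29 cm, y_c = 45.83 cm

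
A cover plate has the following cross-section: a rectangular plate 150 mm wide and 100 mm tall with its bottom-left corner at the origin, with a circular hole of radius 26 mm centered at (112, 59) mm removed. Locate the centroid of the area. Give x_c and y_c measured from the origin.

Part | A | x̄ᵢ | ȳᵢ | A·x̄ᵢ | A·ȳᵢ
plate | 15000.00 | 75.00 | 50.00 | 1125000.00 | 750000.00
hole | -2123.72 | 112.00 | 59.00 | -237856.26 | -125299.28
Σ | 12876.28 |  |  | 887143.74 | 624700.72
x_c = 887143.74 / 12876.28 = 68.90 mm
y_c = 624700.72 / 12876.28 = 48.52 mm

x_c = 68.90 mm, y_c = 48.52 mm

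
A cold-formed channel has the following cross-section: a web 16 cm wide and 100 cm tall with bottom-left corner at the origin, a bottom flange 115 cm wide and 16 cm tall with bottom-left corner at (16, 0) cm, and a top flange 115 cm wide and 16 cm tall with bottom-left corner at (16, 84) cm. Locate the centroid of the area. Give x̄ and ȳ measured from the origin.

Part | A | x̄ᵢ | ȳᵢ | A·x̄ᵢ | A·ȳᵢ
web | 1600.00 | 8.00 | 50.00 | 12800.00 | 80000.00
bottom flange | 1840.00 | 73.50 | 8.00 | 135240.00 | 14720.00
top flange | 1840.00 | 73.50 | 92.00 | 135240.00 | 169280.00
Σ | 5280.00 |  |  | 283280.00 | 264000.00
x̄ = 283280.00 / 5280.00 = 53.65 cm
ȳ = 264000.00 / 5280.00 = 50.00 cm

x̄ = 53.65 cm, ȳ = 50.00 cm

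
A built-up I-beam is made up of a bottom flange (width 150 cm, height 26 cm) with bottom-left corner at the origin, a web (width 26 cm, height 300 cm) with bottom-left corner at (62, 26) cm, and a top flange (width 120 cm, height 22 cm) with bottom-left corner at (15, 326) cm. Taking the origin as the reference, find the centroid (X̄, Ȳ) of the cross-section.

bottom flange: A = 150 × 26 = 3900.00, centroid at (75.00, 13.00).
web: A = 26 × 300 = 7800.00, centroid at (75.00, 176.00).
top flange: A = 120 × 22 = 2640.00, centroid at (75.00, 337.00).
ΣA = 14340.00 cm²
ΣAX̄ = (3900.00)(75.00) + (7800.00)(75.00) + (2640.00)(75.00) = 1075500.00 cm³
ΣAȲ = (3900.00)(13.00) + (7800.00)(176.00) + (2640.00)(337.00) = 2313180.00 cm³
X̄ = 1075500.00 / 14340.00 = 75.00 cm
Ȳ = 2313180.00 / 14340.00 = 161.31 cm

X̄ = 75.00 cm, Ȳ = 161.31 cm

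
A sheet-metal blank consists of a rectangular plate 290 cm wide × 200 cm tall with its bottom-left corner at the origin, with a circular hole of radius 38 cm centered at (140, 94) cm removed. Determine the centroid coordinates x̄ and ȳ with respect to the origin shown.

x̄ = 145.42 cm, ȳ = 100.51 cm

Part | A | x̄ᵢ | ȳᵢ | A·x̄ᵢ | A·ȳᵢ
plate | 58000.00 | 145.00 | 100.00 | 8410000.00 | 5800000.00
hole | -4536.46 | 140.00 | 94.00 | -635104.37 | -426427.22
Σ | 53463.54 |  |  | 7774895.63 | 5373572.78
x̄ = 7774895.63 / 53463.54 = 145.42 cm
ȳ = 5373572.78 / 53463.54 = 100.51 cm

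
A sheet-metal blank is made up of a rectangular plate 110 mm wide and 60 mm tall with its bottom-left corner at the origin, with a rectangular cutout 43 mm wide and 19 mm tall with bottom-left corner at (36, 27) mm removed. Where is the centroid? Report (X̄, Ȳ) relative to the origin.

plate: A = 110 × 60 = 6600.00, centroid at (55.00, 30.00).
hole: A = −(43 × 19) = -817.00, centroid at (57.50, 36.50).
ΣA = 5783.00 mm²
ΣAX̄ = (6600.00)(55.00) + (-817.00)(57.50) = 316022.50 mm³
ΣAȲ = (6600.00)(30.00) + (-817.00)(36.50) = 168179.50 mm³
X̄ = 316022.50 / 5783.00 = 54.65 mm
Ȳ = 168179.50 / 5783.00 = 29.08 mm

X̄ = 54.65 mm, Ȳ = 29.08 mm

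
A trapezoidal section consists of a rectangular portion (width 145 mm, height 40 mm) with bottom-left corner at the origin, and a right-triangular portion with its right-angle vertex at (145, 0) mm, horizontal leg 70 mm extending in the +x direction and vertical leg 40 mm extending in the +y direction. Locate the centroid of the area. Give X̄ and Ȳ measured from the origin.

Part | A | x̄ᵢ | ȳᵢ | A·x̄ᵢ | A·ȳᵢ
rectangular portion | 5800.00 | 72.50 | 20.00 | 420500.00 | 116000.00
triangular portion | 1400.00 | 168.33 | 13.33 | 235666.67 | 18666.67
Σ | 7200.00 |  |  | 656166.67 | 134666.67
X̄ = 656166.67 / 7200.00 = 91.13 mm
Ȳ = 134666.67 / 7200.00 = 18.70 mm

X̄ = 91.13 mm, Ȳ = 18.70 mm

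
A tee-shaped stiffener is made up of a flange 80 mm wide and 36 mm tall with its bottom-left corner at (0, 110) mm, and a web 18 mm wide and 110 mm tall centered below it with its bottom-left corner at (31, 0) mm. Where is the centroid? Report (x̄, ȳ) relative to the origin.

x̄ = 40.00 mm, ȳ = 98.26 mm

web: A = 18 × 110 = 1980.00, centroid at (40.00, 55.00).
flange: A = 80 × 36 = 2880.00, centroid at (40.00, 128.00).
ΣA = 4860.00 mm²
ΣAx̄ = (1980.00)(40.00) + (2880.00)(40.00) = 194400.00 mm³
ΣAȳ = (1980.00)(55.00) + (2880.00)(128.00) = 477540.00 mm³
x̄ = 194400.00 / 4860.00 = 40.00 mm
ȳ = 477540.00 / 4860.00 = 98.26 mm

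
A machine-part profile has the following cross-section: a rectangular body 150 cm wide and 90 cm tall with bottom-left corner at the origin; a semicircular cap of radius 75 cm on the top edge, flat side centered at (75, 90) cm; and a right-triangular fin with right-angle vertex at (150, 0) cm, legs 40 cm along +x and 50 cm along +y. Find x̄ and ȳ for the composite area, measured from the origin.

rectangular body: A = 150 × 90 = 13500.00, centroid at (75.00, 45.00).
semicircular top: A = ½π·75² = 8835.73, centroid at (75.00, 121.83).
triangular fin: A = ½·40·50 = 1000.00, centroid at (163.33, 16.67).
ΣA = 23335.73 cm²
ΣAx̄ = (13500.00)(75.00) + (8835.73)(75.00) + (1000.00)(163.33) = 1838513.03 cm³
ΣAȳ = (13500.00)(45.00) + (8835.73)(121.83) + (1000.00)(16.67) = 1700632.31 cm³
x̄ = 1838513.03 / 23335.73 = 78.79 cm
ȳ = 1700632.31 / 23335.73 = 72.88 cm

x̄ = 78.79 cm, ȳ = 72.88 cm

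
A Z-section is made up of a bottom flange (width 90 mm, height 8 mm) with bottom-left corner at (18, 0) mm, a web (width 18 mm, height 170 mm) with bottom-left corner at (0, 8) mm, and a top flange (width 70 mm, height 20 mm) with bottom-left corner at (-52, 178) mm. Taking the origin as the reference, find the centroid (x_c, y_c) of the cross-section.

bottom flange: A = 90 × 8 = 720.00, centroid at (63.00, 4.00).
web: A = 18 × 170 = 3060.00, centroid at (9.00, 93.00).
top flange: A = 70 × 20 = 1400.00, centroid at (-17.00, 188.00).
ΣA = 5180.00 mm²
ΣAx_c = (720.00)(63.00) + (3060.00)(9.00) + (1400.00)(-17.00) = 49100.00 mm³
ΣAy_c = (720.00)(4.00) + (3060.00)(93.00) + (1400.00)(188.00) = 550660.00 mm³
x_c = 49100.00 / 5180.00 = 9.48 mm
y_c = 550660.00 / 5180.00 = 106.31 mm

x_c = 9.48 mm, y_c = 106.31 mm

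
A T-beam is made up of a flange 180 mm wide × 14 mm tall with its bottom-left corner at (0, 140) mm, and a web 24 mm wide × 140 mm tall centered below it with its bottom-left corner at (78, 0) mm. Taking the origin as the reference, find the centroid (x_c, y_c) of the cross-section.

web: A = 24 × 140 = 3360.00, centroid at (90.00, 70.00).
flange: A = 180 × 14 = 2520.00, centroid at (90.00, 147.00).
ΣA = 5880.00 mm²
ΣAx_c = (3360.00)(90.00) + (2520.00)(90.00) = 529200.00 mm³
ΣAy_c = (3360.00)(70.00) + (2520.00)(147.00) = 605640.00 mm³
x_c = 529200.00 / 5880.00 = 90.00 mm
y_c = 605640.00 / 5880.00 = 103.00 mm

x_c = 90.00 mm, y_c = 103.00 mm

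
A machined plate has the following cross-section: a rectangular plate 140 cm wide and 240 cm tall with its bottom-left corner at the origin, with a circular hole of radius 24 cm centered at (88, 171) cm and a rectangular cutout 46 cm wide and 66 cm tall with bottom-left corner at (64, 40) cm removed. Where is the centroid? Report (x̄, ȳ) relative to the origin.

Part | A | x̄ᵢ | ȳᵢ | A·x̄ᵢ | A·ȳᵢ
plate | 33600.00 | 70.00 | 120.00 | 2352000.00 | 4032000.00
hole 1 | -1809.56 | 88.00 | 171.00 | -159241.05 | -309434.31
hole 2 | -3036.00 | 87.00 | 73.00 | -264132.00 | -221628.00
Σ | 28754.44 |  |  | 1928626.95 | 3500937.69
x̄ = 1928626.95 / 28754.44 = 67.07 cm
ȳ = 3500937.69 / 28754.44 = 121.75 cm

x̄ = 67.07 cm, ȳ = 121.75 cm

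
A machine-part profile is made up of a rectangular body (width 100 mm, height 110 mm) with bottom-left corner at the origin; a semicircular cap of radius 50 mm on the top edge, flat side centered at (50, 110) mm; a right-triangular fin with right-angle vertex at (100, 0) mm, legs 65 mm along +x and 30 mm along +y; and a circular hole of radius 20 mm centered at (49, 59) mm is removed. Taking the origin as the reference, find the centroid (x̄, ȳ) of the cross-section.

x̄ = 54.86 mm, ȳ = 72.10 mm

Part | A | x̄ᵢ | ȳᵢ | A·x̄ᵢ | A·ȳᵢ
rectangular body | 11000.00 | 50.00 | 55.00 | 550000.00 | 605000.00
semicircular top | 3926.99 | 50.00 | 131.22 | 196349.54 | 515302.32
triangular fin | 975.00 | 121.67 | 10.00 | 118625.00 | 9750.00
hole | -1256.64 | 49.00 | 59.00 | -61575.22 | -74141.59
Σ | 14645.35 |  |  | 803399.32 | 1055910.74
x̄ = 803399.32 / 14645.35 = 54.86 mm
ȳ = 1055910.74 / 14645.35 = 72.10 mm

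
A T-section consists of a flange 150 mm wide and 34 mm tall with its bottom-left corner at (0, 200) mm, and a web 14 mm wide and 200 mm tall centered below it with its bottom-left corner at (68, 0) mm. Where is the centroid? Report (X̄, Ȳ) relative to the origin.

X̄ = 75.00 mm, Ȳ = 175.53 mm

Part | A | x̄ᵢ | ȳᵢ | A·x̄ᵢ | A·ȳᵢ
web | 2800.00 | 75.00 | 100.00 | 210000.00 | 280000.00
flange | 5100.00 | 75.00 | 217.00 | 382500.00 | 1106700.00
Σ | 7900.00 |  |  | 592500.00 | 1386700.00
X̄ = 592500.00 / 7900.00 = 75.00 mm
Ȳ = 1386700.00 / 7900.00 = 175.53 mm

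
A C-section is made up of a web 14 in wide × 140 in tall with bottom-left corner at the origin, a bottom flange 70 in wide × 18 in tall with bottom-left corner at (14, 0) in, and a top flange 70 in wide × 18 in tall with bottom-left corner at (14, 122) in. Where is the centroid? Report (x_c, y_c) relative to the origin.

web: A = 14 × 140 = 1960.00, centroid at (7.00, 70.00).
bottom flange: A = 70 × 18 = 1260.00, centroid at (49.00, 9.00).
top flange: A = 70 × 18 = 1260.00, centroid at (49.00, 131.00).
ΣA = 4480.00 in²
ΣAx_c = (1960.00)(7.00) + (1260.00)(49.00) + (1260.00)(49.00) = 137200.00 in³
ΣAy_c = (1960.00)(70.00) + (1260.00)(9.00) + (1260.00)(131.00) = 313600.00 in³
x_c = 137200.00 / 4480.00 = 30.62 in
y_c = 313600.00 / 4480.00 = 70.00 in

x_c = 30.62 in, y_c = 70.00 in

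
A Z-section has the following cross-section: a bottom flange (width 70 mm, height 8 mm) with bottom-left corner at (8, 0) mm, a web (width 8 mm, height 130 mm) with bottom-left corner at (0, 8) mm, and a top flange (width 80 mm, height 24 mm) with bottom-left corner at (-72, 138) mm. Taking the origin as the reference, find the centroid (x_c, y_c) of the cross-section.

x_c = -9.43 mm, y_c = 104.02 mm

bottom flange: A = 70 × 8 = 560.00, centroid at (43.00, 4.00).
web: A = 8 × 130 = 1040.00, centroid at (4.00, 73.00).
top flange: A = 80 × 24 = 1920.00, centroid at (-32.00, 150.00).
ΣA = 3520.00 mm², ΣAx_c = -33200.00 mm³, ΣAy_c = 366160.00 mm³.
x_c = -33200.00/3520.00 = -9.43 mm; y_c = 366160.00/3520.00 = 104.02 mm.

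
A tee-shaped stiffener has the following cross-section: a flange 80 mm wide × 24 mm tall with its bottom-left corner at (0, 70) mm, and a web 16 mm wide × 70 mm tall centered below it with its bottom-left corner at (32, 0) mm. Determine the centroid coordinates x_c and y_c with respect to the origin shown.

x_c = 40.00 mm, y_c = 64.68 mm

Part | A | x̄ᵢ | ȳᵢ | A·x̄ᵢ | A·ȳᵢ
web | 1120.00 | 40.00 | 35.00 | 44800.00 | 39200.00
flange | 1920.00 | 40.00 | 82.00 | 76800.00 | 157440.00
Σ | 3040.00 |  |  | 121600.00 | 196640.00
x_c = 121600.00 / 3040.00 = 40.00 mm
y_c = 196640.00 / 3040.00 = 64.68 mm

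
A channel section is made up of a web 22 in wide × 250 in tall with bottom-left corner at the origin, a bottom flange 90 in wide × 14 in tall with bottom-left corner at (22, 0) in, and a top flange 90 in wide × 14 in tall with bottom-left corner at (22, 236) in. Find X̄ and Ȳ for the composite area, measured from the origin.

Part | A | x̄ᵢ | ȳᵢ | A·x̄ᵢ | A·ȳᵢ
web | 5500.00 | 11.00 | 125.00 | 60500.00 | 687500.00
bottom flange | 1260.00 | 67.00 | 7.00 | 84420.00 | 8820.00
top flange | 1260.00 | 67.00 | 243.00 | 84420.00 | 306180.00
Σ | 8020.00 |  |  | 229340.00 | 1002500.00
X̄ = 229340.00 / 8020.00 = 28.60 in
Ȳ = 1002500.00 / 8020.00 = 125.00 in

X̄ = 28.60 in, Ȳ = 125.00 in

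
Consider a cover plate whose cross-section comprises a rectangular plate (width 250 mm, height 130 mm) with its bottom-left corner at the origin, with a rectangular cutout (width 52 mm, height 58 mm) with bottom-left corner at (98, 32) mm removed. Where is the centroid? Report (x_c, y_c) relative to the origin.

Part | A | x̄ᵢ | ȳᵢ | A·x̄ᵢ | A·ȳᵢ
plate | 32500.00 | 125.00 | 65.00 | 4062500.00 | 2112500.00
hole | -3016.00 | 124.00 | 61.00 | -373984.00 | -183976.00
Σ | 29484.00 |  |  | 3688516.00 | 1928524.00
x_c = 3688516.00 / 29484.00 = 125.10 mm
y_c = 1928524.00 / 29484.00 = 65.41 mm

x_c = 125.10 mm, y_c = 65.41 mm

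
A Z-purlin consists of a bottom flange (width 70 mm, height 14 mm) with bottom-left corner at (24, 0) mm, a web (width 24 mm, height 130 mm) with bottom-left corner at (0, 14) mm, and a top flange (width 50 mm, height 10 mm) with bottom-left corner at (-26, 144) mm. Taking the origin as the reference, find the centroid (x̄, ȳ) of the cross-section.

x̄ = 20.60 mm, ȳ = 71.27 mm

Part | A | x̄ᵢ | ȳᵢ | A·x̄ᵢ | A·ȳᵢ
bottom flange | 980.00 | 59.00 | 7.00 | 57820.00 | 6860.00
web | 3120.00 | 12.00 | 79.00 | 37440.00 | 246480.00
top flange | 500.00 | -1.00 | 149.00 | -500.00 | 74500.00
Σ | 4600.00 |  |  | 94760.00 | 327840.00
x̄ = 94760.00 / 4600.00 = 20.60 mm
ȳ = 327840.00 / 4600.00 = 71.27 mm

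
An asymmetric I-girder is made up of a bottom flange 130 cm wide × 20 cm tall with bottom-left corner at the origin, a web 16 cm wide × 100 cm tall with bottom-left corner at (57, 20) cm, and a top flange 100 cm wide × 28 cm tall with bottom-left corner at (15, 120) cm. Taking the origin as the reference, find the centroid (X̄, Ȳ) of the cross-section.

bottom flange: A = 130 × 20 = 2600.00, centroid at (65.00, 10.00).
web: A = 16 × 100 = 1600.00, centroid at (65.00, 70.00).
top flange: A = 100 × 28 = 2800.00, centroid at (65.00, 134.00).
ΣA = 7000.00 cm²
ΣAX̄ = (2600.00)(65.00) + (1600.00)(65.00) + (2800.00)(65.00) = 455000.00 cm³
ΣAȲ = (2600.00)(10.00) + (1600.00)(70.00) + (2800.00)(134.00) = 513200.00 cm³
X̄ = 455000.00 / 7000.00 = 65.00 cm
Ȳ = 513200.00 / 7000.00 = 73.31 cm

X̄ = 65.00 cm, Ȳ = 73.31 cm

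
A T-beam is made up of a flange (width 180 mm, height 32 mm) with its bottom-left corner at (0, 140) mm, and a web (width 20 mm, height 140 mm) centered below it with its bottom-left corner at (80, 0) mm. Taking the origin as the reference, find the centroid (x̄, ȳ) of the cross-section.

Part | A | x̄ᵢ | ȳᵢ | A·x̄ᵢ | A·ȳᵢ
web | 2800.00 | 90.00 | 70.00 | 252000.00 | 196000.00
flange | 5760.00 | 90.00 | 156.00 | 518400.00 | 898560.00
Σ | 8560.00 |  |  | 770400.00 | 1094560.00
x̄ = 770400.00 / 8560.00 = 90.00 mm
ȳ = 1094560.00 / 8560.00 = 127.87 mm

x̄ = 90.00 mm, ȳ = 127.87 mm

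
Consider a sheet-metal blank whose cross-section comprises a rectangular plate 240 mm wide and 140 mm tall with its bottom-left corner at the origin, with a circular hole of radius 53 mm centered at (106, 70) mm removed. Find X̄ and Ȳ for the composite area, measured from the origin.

X̄ = 124.99 mm, Ȳ = 70.00 mm

plate: A = 240 × 140 = 33600.00, centroid at (120.00, 70.00).
hole: A = −π·53² = -8824.73, centroid at (106.00, 70.00).
ΣA = 24775.27 mm²
ΣAX̄ = (33600.00)(120.00) + (-8824.73)(106.00) = 3096578.22 mm³
ΣAȲ = (33600.00)(70.00) + (-8824.73)(70.00) = 1734268.64 mm³
X̄ = 3096578.22 / 24775.27 = 124.99 mm
Ȳ = 1734268.64 / 24775.27 = 70.00 mm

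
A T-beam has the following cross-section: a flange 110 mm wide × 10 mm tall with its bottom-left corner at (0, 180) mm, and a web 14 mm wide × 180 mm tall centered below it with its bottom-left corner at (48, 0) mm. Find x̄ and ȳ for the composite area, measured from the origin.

x̄ = 55.00 mm, ȳ = 118.87 mm

web: A = 14 × 180 = 2520.00, centroid at (55.00, 90.00).
flange: A = 110 × 10 = 1100.00, centroid at (55.00, 185.00).
ΣA = 3620.00 mm²
ΣAx̄ = (2520.00)(55.00) + (1100.00)(55.00) = 199100.00 mm³
ΣAȳ = (2520.00)(90.00) + (1100.00)(185.00) = 430300.00 mm³
x̄ = 199100.00 / 3620.00 = 55.00 mm
ȳ = 430300.00 / 3620.00 = 118.87 mm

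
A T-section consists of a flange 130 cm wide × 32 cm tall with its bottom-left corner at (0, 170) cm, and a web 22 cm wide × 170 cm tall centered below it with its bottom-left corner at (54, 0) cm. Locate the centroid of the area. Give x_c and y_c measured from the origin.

x_c = 65.00 cm, y_c = 138.18 cm

Part | A | x̄ᵢ | ȳᵢ | A·x̄ᵢ | A·ȳᵢ
web | 3740.00 | 65.00 | 85.00 | 243100.00 | 317900.00
flange | 4160.00 | 65.00 | 186.00 | 270400.00 | 773760.00
Σ | 7900.00 |  |  | 513500.00 | 1091660.00
x_c = 513500.00 / 7900.00 = 65.00 cm
y_c = 1091660.00 / 7900.00 = 138.18 cm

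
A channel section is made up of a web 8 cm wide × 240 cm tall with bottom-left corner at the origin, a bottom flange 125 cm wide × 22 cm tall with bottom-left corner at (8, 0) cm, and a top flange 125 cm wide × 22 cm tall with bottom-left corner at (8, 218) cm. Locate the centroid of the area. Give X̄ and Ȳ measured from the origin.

web: A = 8 × 240 = 1920.00, centroid at (4.00, 120.00).
bottom flange: A = 125 × 22 = 2750.00, centroid at (70.50, 11.00).
top flange: A = 125 × 22 = 2750.00, centroid at (70.50, 229.00).
ΣA = 7420.00 cm², ΣAX̄ = 395430.00 cm³, ΣAȲ = 890400.00 cm³.
X̄ = 395430.00/7420.00 = 53.29 cm; Ȳ = 890400.00/7420.00 = 120.00 cm.

X̄ = 53.29 cm, Ȳ = 120.00 cm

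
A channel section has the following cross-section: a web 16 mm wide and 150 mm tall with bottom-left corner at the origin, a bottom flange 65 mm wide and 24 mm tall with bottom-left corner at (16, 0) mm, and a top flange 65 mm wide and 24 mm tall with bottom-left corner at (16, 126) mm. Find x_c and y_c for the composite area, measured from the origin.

web: A = 16 × 150 = 2400.00, centroid at (8.00, 75.00).
bottom flange: A = 65 × 24 = 1560.00, centroid at (48.50, 12.00).
top flange: A = 65 × 24 = 1560.00, centroid at (48.50, 138.00).
ΣA = 5520.00 mm², ΣAx_c = 170520.00 mm³, ΣAy_c = 414000.00 mm³.
x_c = 170520.00/5520.00 = 30.89 mm; y_c = 414000.00/5520.00 = 75.00 mm.

x_c = 30.89 mm, y_c = 75.00 mm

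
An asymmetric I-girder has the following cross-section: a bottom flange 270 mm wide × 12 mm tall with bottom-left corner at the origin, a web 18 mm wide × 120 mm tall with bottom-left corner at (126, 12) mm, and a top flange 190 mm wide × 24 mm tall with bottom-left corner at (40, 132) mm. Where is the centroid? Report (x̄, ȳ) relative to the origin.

x̄ = 135.00 mm, ȳ = 83.49 mm

bottom flange: A = 270 × 12 = 3240.00, centroid at (135.00, 6.00).
web: A = 18 × 120 = 2160.00, centroid at (135.00, 72.00).
top flange: A = 190 × 24 = 4560.00, centroid at (135.00, 144.00).
ΣA = 9960.00 mm², ΣAx̄ = 1344600.00 mm³, ΣAȳ = 831600.00 mm³.
x̄ = 1344600.00/9960.00 = 135.00 mm; ȳ = 831600.00/9960.00 = 83.49 mm.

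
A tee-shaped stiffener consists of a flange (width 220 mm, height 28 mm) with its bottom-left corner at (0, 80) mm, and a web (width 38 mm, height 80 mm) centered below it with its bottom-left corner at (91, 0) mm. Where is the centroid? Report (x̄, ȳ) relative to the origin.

web: A = 38 × 80 = 3040.00, centroid at (110.00, 40.00).
flange: A = 220 × 28 = 6160.00, centroid at (110.00, 94.00).
ΣA = 9200.00 mm², ΣAx̄ = 1012000.00 mm³, ΣAȳ = 700640.00 mm³.
x̄ = 1012000.00/9200.00 = 110.00 mm; ȳ = 700640.00/9200.00 = 76.16 mm.

x̄ = 110.00 mm, ȳ = 76.16 mm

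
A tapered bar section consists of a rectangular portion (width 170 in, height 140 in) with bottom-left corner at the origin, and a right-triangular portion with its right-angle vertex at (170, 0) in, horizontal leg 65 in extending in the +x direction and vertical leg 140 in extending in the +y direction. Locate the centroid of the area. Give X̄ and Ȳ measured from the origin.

X̄ = 102.12 in, Ȳ = 66.26 in

rectangular portion: A = 170 × 140 = 23800.00, centroid at (85.00, 70.00).
triangular portion: A = ½·65·140 = 4550.00, centroid at (191.67, 46.67).
ΣA = 28350.00 in²
ΣAX̄ = (23800.00)(85.00) + (4550.00)(191.67) = 2895083.33 in³
ΣAȲ = (23800.00)(70.00) + (4550.00)(46.67) = 1878333.33 in³
X̄ = 2895083.33 / 28350.00 = 102.12 in
Ȳ = 1878333.33 / 28350.00 = 66.26 in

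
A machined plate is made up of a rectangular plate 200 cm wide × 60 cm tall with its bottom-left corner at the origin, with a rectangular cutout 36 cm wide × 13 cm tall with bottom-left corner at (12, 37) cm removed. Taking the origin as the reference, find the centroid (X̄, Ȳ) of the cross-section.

X̄ = 102.84 cm, Ȳ = 29.45 cm

Part | A | x̄ᵢ | ȳᵢ | A·x̄ᵢ | A·ȳᵢ
plate | 12000.00 | 100.00 | 30.00 | 1200000.00 | 360000.00
hole | -468.00 | 30.00 | 43.50 | -14040.00 | -20358.00
Σ | 11532.00 |  |  | 1185960.00 | 339642.00
X̄ = 1185960.00 / 11532.00 = 102.84 cm
Ȳ = 339642.00 / 11532.00 = 29.45 cm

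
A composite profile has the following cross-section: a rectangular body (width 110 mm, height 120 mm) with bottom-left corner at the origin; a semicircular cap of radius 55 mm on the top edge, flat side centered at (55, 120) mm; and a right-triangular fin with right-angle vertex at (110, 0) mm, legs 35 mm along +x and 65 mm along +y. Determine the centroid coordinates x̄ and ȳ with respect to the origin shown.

x̄ = 58.97 mm, ȳ = 78.46 mm

Part | A | x̄ᵢ | ȳᵢ | A·x̄ᵢ | A·ȳᵢ
rectangular body | 13200.00 | 55.00 | 60.00 | 726000.00 | 792000.00
semicircular top | 4751.66 | 55.00 | 143.34 | 261341.24 | 681115.73
triangular fin | 1137.50 | 121.67 | 21.67 | 138395.83 | 24645.83
Σ | 19089.16 |  |  | 1125737.07 | 1497761.57
x̄ = 1125737.07 / 19089.16 = 58.97 mm
ȳ = 1497761.57 / 19089.16 = 78.46 mm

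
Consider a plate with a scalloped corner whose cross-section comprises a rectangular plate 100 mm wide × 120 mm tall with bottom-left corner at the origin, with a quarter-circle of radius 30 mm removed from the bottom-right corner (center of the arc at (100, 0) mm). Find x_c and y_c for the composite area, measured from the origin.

plate: A = 100 × 120 = 12000.00, centroid at (50.00, 60.00).
removed quarter-circle: A = −¼π·30² = -706.86, centroid at (87.27, 12.73).
ΣA = 11293.14 mm², ΣAx_c = 538314.17 mm³, ΣAy_c = 711000.00 mm³.
x_c = 538314.17/11293.14 = 47.67 mm; y_c = 711000.00/11293.14 = 62.96 mm.

x_c = 47.67 mm, y_c = 62.96 mm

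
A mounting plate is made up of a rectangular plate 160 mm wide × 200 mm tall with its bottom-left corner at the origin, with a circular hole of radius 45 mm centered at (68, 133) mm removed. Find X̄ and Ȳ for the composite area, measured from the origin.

X̄ = 82.98 mm, Ȳ = 91.81 mm

plate: A = 160 × 200 = 32000.00, centroid at (80.00, 100.00).
hole: A = −π·45² = -6361.73, centroid at (68.00, 133.00).
ΣA = 25638.27 mm², ΣAX̄ = 2127402.69 mm³, ΣAȲ = 2353890.56 mm³.
X̄ = 2127402.69/25638.27 = 82.98 mm; Ȳ = 2353890.56/25638.27 = 91.81 mm.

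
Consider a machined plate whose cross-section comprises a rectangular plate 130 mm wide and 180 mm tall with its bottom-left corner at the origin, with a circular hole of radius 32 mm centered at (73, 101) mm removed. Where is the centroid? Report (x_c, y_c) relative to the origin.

Part | A | x̄ᵢ | ȳᵢ | A·x̄ᵢ | A·ȳᵢ
plate | 23400.00 | 65.00 | 90.00 | 1521000.00 | 2106000.00
hole | -3216.99 | 73.00 | 101.00 | -234840.33 | -324916.08
Σ | 20183.01 |  |  | 1286159.67 | 1781083.92
x_c = 1286159.67 / 20183.01 = 63.72 mm
y_c = 1781083.92 / 20183.01 = 88.25 mm

x_c = 63.72 mm, y_c = 88.25 mm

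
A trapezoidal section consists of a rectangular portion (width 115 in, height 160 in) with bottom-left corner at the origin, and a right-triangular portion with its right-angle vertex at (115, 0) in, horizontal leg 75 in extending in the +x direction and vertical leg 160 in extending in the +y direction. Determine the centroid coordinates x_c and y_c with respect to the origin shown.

x_c = 77.79 in, y_c = 73.44 in

Part | A | x̄ᵢ | ȳᵢ | A·x̄ᵢ | A·ȳᵢ
rectangular portion | 18400.00 | 57.50 | 80.00 | 1058000.00 | 1472000.00
triangular portion | 6000.00 | 140.00 | 53.33 | 840000.00 | 320000.00
Σ | 24400.00 |  |  | 1898000.00 | 1792000.00
x_c = 1898000.00 / 24400.00 = 77.79 in
y_c = 1792000.00 / 24400.00 = 73.44 in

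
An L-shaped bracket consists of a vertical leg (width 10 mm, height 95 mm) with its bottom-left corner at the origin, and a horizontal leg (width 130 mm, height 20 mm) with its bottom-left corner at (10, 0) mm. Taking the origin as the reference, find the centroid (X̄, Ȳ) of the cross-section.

vertical leg: A = 10 × 95 = 950.00, centroid at (5.00, 47.50).
horizontal leg: A = 130 × 20 = 2600.00, centroid at (75.00, 10.00).
ΣA = 3550.00 mm², ΣAX̄ = 199750.00 mm³, ΣAȲ = 71125.00 mm³.
X̄ = 199750.00/3550.00 = 56.27 mm; Ȳ = 71125.00/3550.00 = 20.04 mm.

X̄ = 56.27 mm, Ȳ = 20.04 mm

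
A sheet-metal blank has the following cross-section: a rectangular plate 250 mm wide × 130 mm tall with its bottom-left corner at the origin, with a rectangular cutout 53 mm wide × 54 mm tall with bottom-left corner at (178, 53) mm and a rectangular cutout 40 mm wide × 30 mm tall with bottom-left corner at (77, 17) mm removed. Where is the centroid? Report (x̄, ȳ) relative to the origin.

plate: A = 250 × 130 = 32500.00, centroid at (125.00, 65.00).
hole 1: A = −(53 × 54) = -2862.00, centroid at (204.50, 80.00).
hole 2: A = −(40 × 30) = -1200.00, centroid at (97.00, 32.00).
ΣA = 28438.00 mm², ΣAx̄ = 3360821.00 mm³, ΣAȳ = 1845140.00 mm³.
x̄ = 3360821.00/28438.00 = 118.18 mm; ȳ = 1845140.00/28438.00 = 64.88 mm.

x̄ = 118.18 mm, ȳ = 64.88 mm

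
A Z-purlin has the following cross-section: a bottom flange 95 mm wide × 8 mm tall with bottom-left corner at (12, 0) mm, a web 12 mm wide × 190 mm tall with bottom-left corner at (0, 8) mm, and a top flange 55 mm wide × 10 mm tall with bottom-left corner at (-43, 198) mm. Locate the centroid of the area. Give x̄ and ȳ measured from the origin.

x̄ = 14.03 mm, ȳ = 97.36 mm

Part | A | x̄ᵢ | ȳᵢ | A·x̄ᵢ | A·ȳᵢ
bottom flange | 760.00 | 59.50 | 4.00 | 45220.00 | 3040.00
web | 2280.00 | 6.00 | 103.00 | 13680.00 | 234840.00
top flange | 550.00 | -15.50 | 203.00 | -8525.00 | 111650.00
Σ | 3590.00 |  |  | 50375.00 | 349530.00
x̄ = 50375.00 / 3590.00 = 14.03 mm
ȳ = 349530.00 / 3590.00 = 97.36 mm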